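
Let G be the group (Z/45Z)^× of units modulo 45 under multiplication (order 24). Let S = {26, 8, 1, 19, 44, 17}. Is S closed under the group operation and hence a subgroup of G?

Closure fails: 8 · 44 = 37 ∉ S. So S is not a subgroup.

No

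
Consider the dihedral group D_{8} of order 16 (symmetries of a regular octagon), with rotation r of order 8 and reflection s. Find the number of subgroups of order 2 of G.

9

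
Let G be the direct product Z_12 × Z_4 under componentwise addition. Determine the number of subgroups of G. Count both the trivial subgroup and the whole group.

30

|G| = 48, so by Lagrange every subgroup order divides 48. Divisors: 1, 2, 3, 4, 6, 8, 12, 16, 24, 48.
Subgroups by order — order 1: 1; order 2: 3; order 3: 1; order 4: 7; order 6: 3; order 8: 3; order 12: 7; order 16: 1; order 24: 3; order 48: 1.
Total: 1 + 3 + 1 + 7 + 3 + 3 + 7 + 1 + 3 + 1 = 30.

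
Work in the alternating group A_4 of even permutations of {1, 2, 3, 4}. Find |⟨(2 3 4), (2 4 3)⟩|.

3

|⟨(2 3 4)⟩| = 3 and |⟨(2 4 3)⟩| = 3, so |H| is a multiple of lcm(3, 3) = 3 and divides |G| = 12.
Closing under the operation: H = {e, (2 3 4), (2 4 3)}, so |H| = 3.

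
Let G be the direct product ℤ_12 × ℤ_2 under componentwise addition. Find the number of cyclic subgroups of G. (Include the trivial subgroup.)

12

Each element a generates a cyclic subgroup ⟨a⟩; distinct elements may generate the same one (a cyclic group of order d has φ(d) generators).
Cyclic subgroups by order — order 1: 1; order 2: 3; order 3: 1; order 4: 2; order 6: 3; order 12: 2.
Total: 12.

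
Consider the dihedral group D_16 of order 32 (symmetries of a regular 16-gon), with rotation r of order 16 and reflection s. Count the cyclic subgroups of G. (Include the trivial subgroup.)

21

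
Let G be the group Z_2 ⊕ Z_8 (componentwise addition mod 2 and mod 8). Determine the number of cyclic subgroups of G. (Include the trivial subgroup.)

8

Group the elements of G by the cyclic subgroup they generate; each cyclic subgroup of order d accounts for φ(d) elements.
Cyclic subgroups by order — order 1: 1; order 2: 3; order 4: 2; order 8: 2.
Total: 8.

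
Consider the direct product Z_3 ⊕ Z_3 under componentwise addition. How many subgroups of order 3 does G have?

4

|G| = 9 and 3 | 9, so subgroups of order 3 are possible by Lagrange.
The subgroups of order 3 are: {(0,0), (0,1), (0,2)}; {(0,0), (1,0), (2,0)}; {(0,0), (1,1), (2,2)}; {(0,0), (1,2), (2,1)}.
So G has 4 subgroups of order 3.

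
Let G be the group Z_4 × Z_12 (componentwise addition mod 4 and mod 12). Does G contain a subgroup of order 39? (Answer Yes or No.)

39 does not divide |G| = 48, so by Lagrange no subgroup of order 39 exists.

No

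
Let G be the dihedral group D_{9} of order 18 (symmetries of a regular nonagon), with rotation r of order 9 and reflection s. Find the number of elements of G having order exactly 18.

No element of G has order 18 (even though 18 | 18).

0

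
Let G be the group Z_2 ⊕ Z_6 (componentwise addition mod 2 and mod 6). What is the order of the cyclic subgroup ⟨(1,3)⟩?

2

The order of (1,3) in Z_2 × Z_6 is lcm(ord(1) in Z_2, ord(3) in Z_6).
ord(1) = 2 and ord(3) = 2, so |⟨(1,3)⟩| = lcm(2, 2) = 2.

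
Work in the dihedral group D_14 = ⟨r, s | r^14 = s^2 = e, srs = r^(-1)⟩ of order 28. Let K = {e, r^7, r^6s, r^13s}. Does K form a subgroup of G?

Yes

|K| = 4 divides |G| = 28, consistent with Lagrange.
K contains the identity, every element's inverse is in K, and K is closed under ·: it is a subgroup.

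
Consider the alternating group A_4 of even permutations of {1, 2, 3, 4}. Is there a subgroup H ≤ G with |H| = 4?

Yes

4 | 12. A subgroup of order 4 is {e, (1 2)(3 4), (1 3)(2 4), (1 4)(2 3)}.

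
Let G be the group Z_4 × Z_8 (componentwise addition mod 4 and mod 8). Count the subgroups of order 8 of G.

|G| = 32 and 8 | 32, so subgroups of order 8 are possible by Lagrange.
The subgroups of order 8 are: {(0,0), (0,1), (0,2), (0,3), (0,4), (0,5), (0,6), (0,7)}; {(0,0), (0,2), (0,4), (0,6), (2,0), (2,2), (2,4), (2,6)}; {(0,0), (0,2), (0,4), (0,6), (2,1), (2,3), (2,5), (2,7)}; {(0,0), (0,4), (1,0), (1,4), (2,0), (2,4), (3,0), (3,4)}; … (7 in all).
So G has 7 subgroups of order 8.

7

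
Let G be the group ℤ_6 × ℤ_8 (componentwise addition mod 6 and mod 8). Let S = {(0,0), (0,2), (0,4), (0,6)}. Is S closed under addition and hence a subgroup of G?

|S| = 4 divides |G| = 48, consistent with Lagrange.
S contains the identity, every element's inverse is in S, and S is closed under +: it is a subgroup.
In fact S = ⟨(0,2)⟩.

Yes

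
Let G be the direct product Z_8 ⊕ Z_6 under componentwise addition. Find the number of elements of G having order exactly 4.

An element (a,b) has order lcm(ord(a), ord(b)); count pairs with lcm equal to 4.
Enumerating gives 4 such elements.

4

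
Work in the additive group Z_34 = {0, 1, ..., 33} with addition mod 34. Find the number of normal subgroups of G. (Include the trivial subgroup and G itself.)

4

G is abelian, so every subgroup is normal.
G has 4 subgroups in total, hence 4 normal subgroups.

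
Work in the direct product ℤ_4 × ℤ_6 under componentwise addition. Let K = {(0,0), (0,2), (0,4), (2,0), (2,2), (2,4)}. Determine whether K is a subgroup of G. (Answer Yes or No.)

|K| = 6 divides |G| = 24, consistent with Lagrange.
K contains the identity, every element's inverse is in K, and K is closed under +: it is a subgroup.
In fact K = ⟨(2,4)⟩.

Yes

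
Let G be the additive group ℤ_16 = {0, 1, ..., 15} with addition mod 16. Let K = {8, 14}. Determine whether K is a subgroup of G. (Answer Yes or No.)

The identity 0 ∉ K, so K is not a subgroup.

No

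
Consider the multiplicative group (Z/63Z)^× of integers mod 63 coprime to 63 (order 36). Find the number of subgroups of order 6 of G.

|G| = 36 and 6 | 36, so subgroups of order 6 are possible by Lagrange.
The subgroups of order 6 are: {1, 10, 19, 37, 46, 55}; {1, 8, 11, 23, 25, 58}; {1, 13, 22, 34, 43, 55}; {1, 2, 4, 8, 16, 32}; … (12 in all).
So G has 12 subgroups of order 6.

12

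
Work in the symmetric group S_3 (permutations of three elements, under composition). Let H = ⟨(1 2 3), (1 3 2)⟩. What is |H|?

|⟨(1 2 3)⟩| = 3 and |⟨(1 3 2)⟩| = 3, so |H| is a multiple of lcm(3, 3) = 3 and divides |G| = 6.
Closing under the operation: H = {e, (1 2 3), (1 3 2)}, so |H| = 3.

3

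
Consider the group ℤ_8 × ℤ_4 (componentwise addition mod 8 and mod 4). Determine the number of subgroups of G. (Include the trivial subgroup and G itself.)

|G| = 32, so by Lagrange every subgroup order divides 32. Divisors: 1, 2, 4, 8, 16, 32.
Subgroups by order — order 1: 1; order 2: 3; order 4: 7; order 8: 7; order 16: 3; order 32: 1.
Total: 1 + 3 + 7 + 7 + 3 + 1 = 22.

22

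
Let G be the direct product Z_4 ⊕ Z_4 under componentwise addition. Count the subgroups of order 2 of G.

3

|G| = 16 and 2 | 16, so subgroups of order 2 are possible by Lagrange.
The subgroups of order 2 are: {(0,0), (0,2)}; {(0,0), (2,0)}; {(0,0), (2,2)}.
So G has 3 subgroups of order 2.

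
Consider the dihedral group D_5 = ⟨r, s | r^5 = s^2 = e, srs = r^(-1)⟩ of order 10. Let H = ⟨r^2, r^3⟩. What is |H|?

5

|⟨r^2⟩| = 5 and |⟨r^3⟩| = 5, so |H| is a multiple of lcm(5, 5) = 5 and divides |G| = 10.
Closing under the operation: H = {e, r, r^2, r^3, r^4}, so |H| = 5.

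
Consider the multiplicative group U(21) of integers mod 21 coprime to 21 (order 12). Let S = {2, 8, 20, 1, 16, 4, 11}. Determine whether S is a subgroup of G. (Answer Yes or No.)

No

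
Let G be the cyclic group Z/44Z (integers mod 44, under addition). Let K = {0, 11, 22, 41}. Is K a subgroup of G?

No

41 ∈ K but its inverse 3 ∉ K, so K is not a subgroup.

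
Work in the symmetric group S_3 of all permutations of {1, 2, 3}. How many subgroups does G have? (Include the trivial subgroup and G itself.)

|G| = 6, so by Lagrange every subgroup order divides 6. Divisors: 1, 2, 3, 6.
Subgroups by order — order 1: 1; order 2: 3; order 3: 1; order 6: 1.
Total: 1 + 3 + 1 + 1 = 6.

6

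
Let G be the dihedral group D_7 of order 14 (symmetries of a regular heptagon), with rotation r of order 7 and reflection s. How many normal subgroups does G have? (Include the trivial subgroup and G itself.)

G has 10 subgroups. Checking conjugation-invariance by order — order 1: 1/1 normal; order 2: 0/7 normal; order 7: 1/1 normal; order 14: 1/1 normal.
Total normal subgroups: 3.

3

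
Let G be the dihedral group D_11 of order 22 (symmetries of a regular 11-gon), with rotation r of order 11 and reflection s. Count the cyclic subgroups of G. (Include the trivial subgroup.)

13

Group the elements of G by the cyclic subgroup they generate; each cyclic subgroup of order d accounts for φ(d) elements.
Cyclic subgroups by order — order 1: 1; order 2: 11; order 11: 1.
Total: 13.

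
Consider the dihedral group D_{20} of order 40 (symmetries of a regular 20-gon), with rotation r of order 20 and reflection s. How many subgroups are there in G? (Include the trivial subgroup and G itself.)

|G| = 40, so by Lagrange every subgroup order divides 40. Divisors: 1, 2, 4, 5, 8, 10, 20, 40.
Subgroups by order — order 1: 1; order 2: 21; order 4: 11; order 5: 1; order 8: 5; order 10: 5; order 20: 3; order 40: 1.
Total: 1 + 21 + 11 + 1 + 5 + 5 + 3 + 1 = 48.

48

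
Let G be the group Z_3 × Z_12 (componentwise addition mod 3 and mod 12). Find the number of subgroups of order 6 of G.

4

|G| = 36 and 6 | 36, so subgroups of order 6 are possible by Lagrange.
The subgroups of order 6 are: {(0,0), (0,2), (0,4), (0,6), (0,8), (0,10)}; {(0,0), (0,6), (1,0), (1,6), (2,0), (2,6)}; {(0,0), (0,6), (1,4), (1,10), (2,2), (2,8)}; {(0,0), (0,6), (1,2), (1,8), (2,4), (2,10)}.
So G has 4 subgroups of order 6.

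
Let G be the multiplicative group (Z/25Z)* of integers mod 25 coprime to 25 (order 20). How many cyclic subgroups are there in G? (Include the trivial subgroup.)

Each element a generates a cyclic subgroup ⟨a⟩; distinct elements may generate the same one (a cyclic group of order d has φ(d) generators).
Cyclic subgroups by order — order 1: 1; order 2: 1; order 4: 1; order 5: 1; order 10: 1; order 20: 1.
Total: 6.

6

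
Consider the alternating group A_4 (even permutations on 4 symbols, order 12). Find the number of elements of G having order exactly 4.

No element of G has order 4 (even though 4 | 12).

0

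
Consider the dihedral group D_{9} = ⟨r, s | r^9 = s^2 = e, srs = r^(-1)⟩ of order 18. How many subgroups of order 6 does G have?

3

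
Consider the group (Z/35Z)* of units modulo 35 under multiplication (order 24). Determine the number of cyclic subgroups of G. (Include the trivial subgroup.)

Each element a generates a cyclic subgroup ⟨a⟩; distinct elements may generate the same one (a cyclic group of order d has φ(d) generators).
Cyclic subgroups by order — order 1: 1; order 2: 3; order 3: 1; order 4: 2; order 6: 3; order 12: 2.
Total: 12.

12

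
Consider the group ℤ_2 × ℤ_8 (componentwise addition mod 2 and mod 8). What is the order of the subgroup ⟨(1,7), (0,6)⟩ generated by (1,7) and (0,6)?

|⟨(1,7)⟩| = 8 and |⟨(0,6)⟩| = 4, so |H| is a multiple of lcm(8, 4) = 8 and divides |G| = 16.
Closing under the operation: H = {(0,0), (0,2), (0,4), (0,6), (1,1), (1,3), (1,5), (1,7)}, so |H| = 8.

8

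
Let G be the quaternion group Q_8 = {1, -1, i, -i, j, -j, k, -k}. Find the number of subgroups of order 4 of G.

|G| = 8 and 4 | 8, so subgroups of order 4 are possible by Lagrange.
The subgroups of order 4 are: {1, -1, i, -i}; {1, -1, j, -j}; {1, -1, k, -k}.
So G has 3 subgroups of order 4.

3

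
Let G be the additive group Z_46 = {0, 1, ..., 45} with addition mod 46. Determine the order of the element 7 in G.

In Z_46, the order of an element a is n/gcd(a, n).
gcd(7, 46) = 1, so |⟨7⟩| = 46/1 = 46.

46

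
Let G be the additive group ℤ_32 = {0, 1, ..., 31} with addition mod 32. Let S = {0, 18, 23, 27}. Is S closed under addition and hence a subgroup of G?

No

18 ∈ S but its inverse 14 ∉ S, so S is not a subgroup.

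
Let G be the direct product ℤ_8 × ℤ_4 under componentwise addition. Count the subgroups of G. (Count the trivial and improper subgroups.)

22

|G| = 32, so by Lagrange every subgroup order divides 32. Divisors: 1, 2, 4, 8, 16, 32.
Subgroups by order — order 1: 1; order 2: 3; order 4: 7; order 8: 7; order 16: 3; order 32: 1.
Total: 1 + 3 + 7 + 7 + 3 + 1 = 22.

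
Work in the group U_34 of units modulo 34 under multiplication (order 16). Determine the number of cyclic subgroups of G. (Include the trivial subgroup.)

5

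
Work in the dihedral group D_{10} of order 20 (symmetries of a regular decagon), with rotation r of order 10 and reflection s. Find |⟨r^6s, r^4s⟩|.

10

|⟨r^6s⟩| = 2 and |⟨r^4s⟩| = 2, so |H| is a multiple of lcm(2, 2) = 2 and divides |G| = 20.
Closing under the operation: H = {e, r^2, r^4, r^6, r^8, s, r^2s, r^4s, r^6s, r^8s}, so |H| = 10.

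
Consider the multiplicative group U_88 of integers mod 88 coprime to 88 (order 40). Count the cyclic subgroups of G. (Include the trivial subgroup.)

A cyclic subgroup of order d is generated by each of its φ(d) elements of order d, so the cyclic subgroups of order d number (#elements of order d)/φ(d).
Cyclic subgroups by order — order 1: 1; order 2: 7; order 5: 1; order 10: 7.
Total: 16.

16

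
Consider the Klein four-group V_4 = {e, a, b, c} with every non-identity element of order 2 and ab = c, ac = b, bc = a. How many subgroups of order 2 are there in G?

|G| = 4 and 2 | 4, so subgroups of order 2 are possible by Lagrange.
The subgroups of order 2 are: {e, a}; {e, b}; {e, c}.
So G has 3 subgroups of order 2.

3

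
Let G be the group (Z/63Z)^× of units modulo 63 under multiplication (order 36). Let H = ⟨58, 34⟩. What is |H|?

|⟨58⟩| = 3 and |⟨34⟩| = 6, so |H| is a multiple of lcm(3, 6) = 6 and divides |G| = 36.
Closing under the operation: H = {1, 4, 10, 13, 16, 19, 22, 25, 31, 34, 37, 40, 43, 46, 52, 55, 58, 61}, so |H| = 18.

18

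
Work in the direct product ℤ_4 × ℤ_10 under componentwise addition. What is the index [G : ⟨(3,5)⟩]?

10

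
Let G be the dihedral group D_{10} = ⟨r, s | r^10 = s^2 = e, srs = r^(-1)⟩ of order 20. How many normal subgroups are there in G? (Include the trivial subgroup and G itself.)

G has 22 subgroups. Checking conjugation-invariance by order — order 1: 1/1 normal; order 2: 1/11 normal; order 4: 0/5 normal; order 5: 1/1 normal; order 10: 3/3 normal; order 20: 1/1 normal.
Total normal subgroups: 7.

7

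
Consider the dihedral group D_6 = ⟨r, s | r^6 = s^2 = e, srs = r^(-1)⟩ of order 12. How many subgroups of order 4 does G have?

3

|G| = 12 and 4 | 12, so subgroups of order 4 are possible by Lagrange.
The subgroups of order 4 are: {e, r^3, r^2s, r^5s}; {e, r^3, s, r^3s}; {e, r^3, rs, r^4s}.
So G has 3 subgroups of order 4.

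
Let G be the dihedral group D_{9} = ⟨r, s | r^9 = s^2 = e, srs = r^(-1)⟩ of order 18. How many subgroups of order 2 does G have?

|G| = 18 and 2 | 18, so subgroups of order 2 are possible by Lagrange.
The subgroups of order 2 are: {e, r^2s}; {e, r^3s}; {e, r^4s}; {e, r^5s}; … (9 in all).
So G has 9 subgroups of order 2.

9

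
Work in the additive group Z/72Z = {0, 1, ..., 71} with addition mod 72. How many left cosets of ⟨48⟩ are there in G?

24

|⟨48⟩| = 3 and |G| = 72.
By Lagrange, [G : H] = |G|/|H| = 72/3 = 24.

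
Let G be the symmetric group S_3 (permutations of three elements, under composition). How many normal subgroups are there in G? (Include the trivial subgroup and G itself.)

G has 6 subgroups. Checking conjugation-invariance by order — order 1: 1/1 normal; order 2: 0/3 normal; order 3: 1/1 normal; order 6: 1/1 normal.
Total normal subgroups: 3.

3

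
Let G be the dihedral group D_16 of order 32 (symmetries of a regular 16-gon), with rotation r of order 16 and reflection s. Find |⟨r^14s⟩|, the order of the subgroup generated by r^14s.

2

Computing powers of r^14s: the smallest k with (r^14s)^k = e is k = 2.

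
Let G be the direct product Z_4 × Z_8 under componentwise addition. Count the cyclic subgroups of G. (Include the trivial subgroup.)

14

A cyclic subgroup of order d is generated by each of its φ(d) elements of order d, so the cyclic subgroups of order d number (#elements of order d)/φ(d).
Cyclic subgroups by order — order 1: 1; order 2: 3; order 4: 6; order 8: 4.
Total: 14.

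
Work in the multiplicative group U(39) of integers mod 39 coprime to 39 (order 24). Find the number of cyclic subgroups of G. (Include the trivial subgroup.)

Each element a generates a cyclic subgroup ⟨a⟩; distinct elements may generate the same one (a cyclic group of order d has φ(d) generators).
Cyclic subgroups by order — order 1: 1; order 2: 3; order 3: 1; order 4: 2; order 6: 3; order 12: 2.
Total: 12.

12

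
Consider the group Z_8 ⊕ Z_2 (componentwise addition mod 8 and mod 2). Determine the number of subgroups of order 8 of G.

3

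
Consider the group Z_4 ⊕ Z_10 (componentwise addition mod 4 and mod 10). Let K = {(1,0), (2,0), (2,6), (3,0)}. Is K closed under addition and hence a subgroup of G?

The identity (0,0) ∉ K, so K is not a subgroup.

No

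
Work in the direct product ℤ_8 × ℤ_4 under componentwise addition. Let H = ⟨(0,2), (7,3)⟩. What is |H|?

16

|⟨(0,2)⟩| = 2 and |⟨(7,3)⟩| = 8, so |H| is a multiple of lcm(2, 8) = 8 and divides |G| = 32.
Closing under the operation: H = {(0,0), (0,2), (1,1), (1,3), (2,0), (2,2), (3,1), (3,3), (4,0), (4,2), (5,1), (5,3), (6,0), (6,2), (7,1), (7,3)}, so |H| = 16.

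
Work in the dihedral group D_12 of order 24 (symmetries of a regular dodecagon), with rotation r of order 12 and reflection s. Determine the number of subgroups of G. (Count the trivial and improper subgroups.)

34

|G| = 24, so by Lagrange every subgroup order divides 24. Divisors: 1, 2, 3, 4, 6, 8, 12, 24.
Subgroups by order — order 1: 1; order 2: 13; order 3: 1; order 4: 7; order 6: 5; order 8: 3; order 12: 3; order 24: 1.
Total: 1 + 13 + 1 + 7 + 5 + 3 + 3 + 1 = 34.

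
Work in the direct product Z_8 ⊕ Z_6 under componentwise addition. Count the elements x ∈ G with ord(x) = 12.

An element (a,b) has order lcm(ord(a), ord(b)); count pairs with lcm equal to 12.
Enumerating gives 8 such elements.

8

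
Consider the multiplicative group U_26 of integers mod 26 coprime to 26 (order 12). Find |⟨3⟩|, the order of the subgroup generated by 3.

3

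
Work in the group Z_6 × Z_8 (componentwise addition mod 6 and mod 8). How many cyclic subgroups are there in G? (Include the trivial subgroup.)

16

Group the elements of G by the cyclic subgroup they generate; each cyclic subgroup of order d accounts for φ(d) elements.
Cyclic subgroups by order — order 1: 1; order 2: 3; order 3: 1; order 4: 2; order 6: 3; order 8: 2; order 12: 2; order 24: 2.
Total: 16.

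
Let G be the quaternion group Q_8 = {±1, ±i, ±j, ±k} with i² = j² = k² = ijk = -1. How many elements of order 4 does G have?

The elements of order 4 are: i, -i, j, -j, k, -k.
That's 6.

6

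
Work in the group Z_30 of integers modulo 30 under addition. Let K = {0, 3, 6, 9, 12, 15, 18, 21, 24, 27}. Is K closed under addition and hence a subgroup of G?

|K| = 10 divides |G| = 30, consistent with Lagrange.
K contains the identity, every element's inverse is in K, and K is closed under +: it is a subgroup.
In fact K = ⟨3⟩.

Yes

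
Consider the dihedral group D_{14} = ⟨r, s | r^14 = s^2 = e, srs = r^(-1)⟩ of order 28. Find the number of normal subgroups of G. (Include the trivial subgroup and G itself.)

G has 28 subgroups. Checking conjugation-invariance by order — order 1: 1/1 normal; order 2: 1/15 normal; order 4: 0/7 normal; order 7: 1/1 normal; order 14: 3/3 normal; order 28: 1/1 normal.
Total normal subgroups: 7.

7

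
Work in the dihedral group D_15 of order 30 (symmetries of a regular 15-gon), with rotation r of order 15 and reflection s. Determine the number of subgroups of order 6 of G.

|G| = 30 and 6 | 30, so subgroups of order 6 are possible by Lagrange.
The subgroups of order 6 are: {e, r^5, r^10, s, r^5s, r^10s}; {e, r^5, r^10, rs, r^6s, r^11s}; {e, r^5, r^10, r^2s, r^7s, r^12s}; {e, r^5, r^10, r^3s, r^8s, r^13s}; … (5 in all).
So G has 5 subgroups of order 6.

5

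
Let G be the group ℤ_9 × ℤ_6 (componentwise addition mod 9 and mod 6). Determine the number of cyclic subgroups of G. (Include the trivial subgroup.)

16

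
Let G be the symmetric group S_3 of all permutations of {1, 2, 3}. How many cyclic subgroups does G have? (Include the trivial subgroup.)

5

A cyclic subgroup of order d is generated by each of its φ(d) elements of order d, so the cyclic subgroups of order d number (#elements of order d)/φ(d).
Cyclic subgroups by order — order 1: 1; order 2: 3; order 3: 1.
Total: 5.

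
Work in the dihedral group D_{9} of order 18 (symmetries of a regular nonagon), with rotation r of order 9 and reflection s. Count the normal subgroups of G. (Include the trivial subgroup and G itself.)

G has 16 subgroups. Checking conjugation-invariance by order — order 1: 1/1 normal; order 2: 0/9 normal; order 3: 1/1 normal; order 6: 0/3 normal; order 9: 1/1 normal; order 18: 1/1 normal.
Total normal subgroups: 4.

4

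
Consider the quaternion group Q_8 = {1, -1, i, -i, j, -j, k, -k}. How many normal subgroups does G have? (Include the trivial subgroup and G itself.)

6

G has 6 subgroups. Checking conjugation-invariance by order — order 1: 1/1 normal; order 2: 1/1 normal; order 4: 3/3 normal; order 8: 1/1 normal.
Total normal subgroups: 6.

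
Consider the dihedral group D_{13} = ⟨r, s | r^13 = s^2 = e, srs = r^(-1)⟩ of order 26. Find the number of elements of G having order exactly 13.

Enumerating element orders in G gives 12 elements of order 13.

12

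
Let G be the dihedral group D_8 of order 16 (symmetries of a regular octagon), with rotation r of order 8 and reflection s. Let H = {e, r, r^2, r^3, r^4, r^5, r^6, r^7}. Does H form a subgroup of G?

Yes

|H| = 8 divides |G| = 16, consistent with Lagrange.
H contains the identity, every element's inverse is in H, and H is closed under ·: it is a subgroup.
In fact H = ⟨r^7⟩.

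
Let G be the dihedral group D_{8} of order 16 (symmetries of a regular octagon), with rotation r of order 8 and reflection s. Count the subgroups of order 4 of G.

|G| = 16 and 4 | 16, so subgroups of order 4 are possible by Lagrange.
The subgroups of order 4 are: {e, r^2, r^4, r^6}; {e, r^4, r^2s, r^6s}; {e, r^4, r^3s, r^7s}; {e, r^4, s, r^4s}; … (5 in all).
So G has 5 subgroups of order 4.

5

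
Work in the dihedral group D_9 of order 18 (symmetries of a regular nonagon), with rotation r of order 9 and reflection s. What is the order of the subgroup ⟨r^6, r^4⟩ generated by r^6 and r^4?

|⟨r^6⟩| = 3 and |⟨r^4⟩| = 9, so |H| is a multiple of lcm(3, 9) = 9 and divides |G| = 18.
Closing under the operation: H = {e, r, r^2, r^3, r^4, r^5, r^6, r^7, r^8}, so |H| = 9.

9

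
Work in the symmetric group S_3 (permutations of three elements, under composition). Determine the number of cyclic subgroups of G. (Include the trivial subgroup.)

5

Group the elements of G by the cyclic subgroup they generate; each cyclic subgroup of order d accounts for φ(d) elements.
Cyclic subgroups by order — order 1: 1; order 2: 3; order 3: 1.
Total: 5.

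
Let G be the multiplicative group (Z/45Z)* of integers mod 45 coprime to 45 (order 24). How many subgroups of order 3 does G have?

|G| = 24 and 3 | 24, so subgroups of order 3 are possible by Lagrange.
The subgroups of order 3 are: {1, 16, 31}.
So G has 1 subgroup of order 3.

1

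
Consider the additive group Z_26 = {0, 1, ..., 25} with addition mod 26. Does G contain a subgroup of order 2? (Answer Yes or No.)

Yes

2 | 26. A subgroup of order 2 is {0, 13}.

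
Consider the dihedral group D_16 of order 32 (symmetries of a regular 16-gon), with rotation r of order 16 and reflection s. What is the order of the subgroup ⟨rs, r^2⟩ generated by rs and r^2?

16

|⟨rs⟩| = 2 and |⟨r^2⟩| = 8, so |H| is a multiple of lcm(2, 8) = 8 and divides |G| = 32.
Closing under the operation: H = {e, r^2, r^4, r^6, r^8, r^10, r^12, r^14, rs, r^3s, r^5s, r^7s, r^9s, r^11s, r^13s, r^15s}, so |H| = 16.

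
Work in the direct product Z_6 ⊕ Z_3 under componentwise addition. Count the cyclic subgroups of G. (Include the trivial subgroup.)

10

Group the elements of G by the cyclic subgroup they generate; each cyclic subgroup of order d accounts for φ(d) elements.
Cyclic subgroups by order — order 1: 1; order 2: 1; order 3: 4; order 6: 4.
Total: 10.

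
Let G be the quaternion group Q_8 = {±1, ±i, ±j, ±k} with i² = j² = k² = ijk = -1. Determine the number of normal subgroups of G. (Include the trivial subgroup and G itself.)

6

G has 6 subgroups. Checking conjugation-invariance by order — order 1: 1/1 normal; order 2: 1/1 normal; order 4: 3/3 normal; order 8: 1/1 normal.
Total normal subgroups: 6.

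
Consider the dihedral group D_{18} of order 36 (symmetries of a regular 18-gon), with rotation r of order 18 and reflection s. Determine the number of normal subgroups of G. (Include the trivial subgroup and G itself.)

9

G has 45 subgroups. Checking conjugation-invariance by order — order 1: 1/1 normal; order 2: 1/19 normal; order 3: 1/1 normal; order 4: 0/9 normal; order 6: 1/7 normal; order 9: 1/1 normal; order 12: 0/3 normal; order 18: 3/3 normal; order 36: 1/1 normal.
Total normal subgroups: 9.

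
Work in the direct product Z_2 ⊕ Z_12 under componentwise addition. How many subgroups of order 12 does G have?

|G| = 24 and 12 | 24, so subgroups of order 12 are possible by Lagrange.
The subgroups of order 12 are: {(0,0), (0,1), (0,2), (0,3), (0,4), (0,5), (0,6), (0,7), (0,8), (0,9), (0,10), (0,11)}; {(0,0), (0,2), (0,4), (0,6), (0,8), (0,10), (1,0), (1,2), (1,4), (1,6), (1,8), (1,10)}; {(0,0), (0,2), (0,4), (0,6), (0,8), (0,10), (1,1), (1,3), (1,5), (1,7), (1,9), (1,11)}.
So G has 3 subgroups of order 12.

3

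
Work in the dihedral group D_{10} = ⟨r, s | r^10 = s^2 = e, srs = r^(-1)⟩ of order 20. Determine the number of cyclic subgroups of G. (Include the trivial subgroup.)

14

Group the elements of G by the cyclic subgroup they generate; each cyclic subgroup of order d accounts for φ(d) elements.
Cyclic subgroups by order — order 1: 1; order 2: 11; order 5: 1; order 10: 1.
Total: 14.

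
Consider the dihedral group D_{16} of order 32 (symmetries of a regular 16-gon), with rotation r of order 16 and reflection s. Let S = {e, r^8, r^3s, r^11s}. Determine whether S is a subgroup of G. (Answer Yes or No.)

|S| = 4 divides |G| = 32, consistent with Lagrange.
S contains the identity, every element's inverse is in S, and S is closed under ·: it is a subgroup.

Yes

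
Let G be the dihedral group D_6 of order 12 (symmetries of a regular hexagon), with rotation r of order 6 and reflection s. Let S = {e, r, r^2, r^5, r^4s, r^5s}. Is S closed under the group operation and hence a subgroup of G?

No

r^2 ∈ S but its inverse r^4 ∉ S, so S is not a subgroup.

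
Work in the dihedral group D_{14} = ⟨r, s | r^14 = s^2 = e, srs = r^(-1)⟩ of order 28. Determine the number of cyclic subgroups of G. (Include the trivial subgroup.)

Each element a generates a cyclic subgroup ⟨a⟩; distinct elements may generate the same one (a cyclic group of order d has φ(d) generators).
Cyclic subgroups by order — order 1: 1; order 2: 15; order 7: 1; order 14: 1.
Total: 18.

18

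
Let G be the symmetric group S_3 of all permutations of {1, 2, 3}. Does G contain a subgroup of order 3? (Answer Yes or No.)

Yes

3 | 6. A subgroup of order 3 is {e, (1 2 3), (1 3 2)}.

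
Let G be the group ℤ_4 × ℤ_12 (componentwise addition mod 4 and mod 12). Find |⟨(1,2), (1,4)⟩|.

24

|⟨(1,2)⟩| = 12 and |⟨(1,4)⟩| = 12, so |H| is a multiple of lcm(12, 12) = 12 and divides |G| = 48.
Closing under the operation: H = {(0,0), (0,2), (0,4), (0,6), (0,8), (0,10), (1,0), (1,2), (1,4), (1,6), (1,8), (1,10), (2,0), (2,2), (2,4), (2,6), (2,8), (2,10), (3,0), (3,2), (3,4), (3,6), (3,8), (3,10)}, so |H| = 24.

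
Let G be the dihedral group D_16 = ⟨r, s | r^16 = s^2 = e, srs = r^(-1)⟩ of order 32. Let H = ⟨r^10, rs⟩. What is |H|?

|⟨r^10⟩| = 8 and |⟨rs⟩| = 2, so |H| is a multiple of lcm(8, 2) = 8 and divides |G| = 32.
Closing under the operation: H = {e, r^2, r^4, r^6, r^8, r^10, r^12, r^14, rs, r^3s, r^5s, r^7s, r^9s, r^11s, r^13s, r^15s}, so |H| = 16.

16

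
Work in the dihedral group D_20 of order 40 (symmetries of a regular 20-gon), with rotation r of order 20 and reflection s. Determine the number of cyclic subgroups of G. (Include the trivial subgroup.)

A cyclic subgroup of order d is generated by each of its φ(d) elements of order d, so the cyclic subgroups of order d number (#elements of order d)/φ(d).
Cyclic subgroups by order — order 1: 1; order 2: 21; order 4: 1; order 5: 1; order 10: 1; order 20: 1.
Total: 26.

26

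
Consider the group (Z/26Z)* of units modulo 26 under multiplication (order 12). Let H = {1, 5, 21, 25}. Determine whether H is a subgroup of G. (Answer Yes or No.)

|H| = 4 divides |G| = 12, consistent with Lagrange.
H contains the identity, every element's inverse is in H, and H is closed under ·: it is a subgroup.
In fact H = ⟨21⟩.

Yes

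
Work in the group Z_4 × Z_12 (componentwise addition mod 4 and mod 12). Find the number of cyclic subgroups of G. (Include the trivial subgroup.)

20

Group the elements of G by the cyclic subgroup they generate; each cyclic subgroup of order d accounts for φ(d) elements.
Cyclic subgroups by order — order 1: 1; order 2: 3; order 3: 1; order 4: 6; order 6: 3; order 12: 6.
Total: 20.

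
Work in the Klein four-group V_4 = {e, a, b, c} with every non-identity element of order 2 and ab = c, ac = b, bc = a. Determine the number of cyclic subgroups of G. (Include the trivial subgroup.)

Each element a generates a cyclic subgroup ⟨a⟩; distinct elements may generate the same one (a cyclic group of order d has φ(d) generators).
Cyclic subgroups by order — order 1: 1; order 2: 3.
Total: 4.

4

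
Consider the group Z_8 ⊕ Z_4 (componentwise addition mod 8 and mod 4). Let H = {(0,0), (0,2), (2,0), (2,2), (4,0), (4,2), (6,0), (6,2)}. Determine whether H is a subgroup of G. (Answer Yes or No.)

Yes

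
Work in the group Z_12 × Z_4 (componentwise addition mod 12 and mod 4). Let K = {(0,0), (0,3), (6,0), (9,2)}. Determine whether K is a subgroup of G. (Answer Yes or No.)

No

(0,3) ∈ K but its inverse (0,1) ∉ K, so K is not a subgroup.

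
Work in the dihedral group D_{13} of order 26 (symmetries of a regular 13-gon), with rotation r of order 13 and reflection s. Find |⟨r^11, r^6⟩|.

|⟨r^11⟩| = 13 and |⟨r^6⟩| = 13, so |H| is a multiple of lcm(13, 13) = 13 and divides |G| = 26.
Closing under the operation: H = {e, r, r^2, r^3, r^4, r^5, r^6, r^7, r^8, r^9, r^10, r^11, r^12}, so |H| = 13.

13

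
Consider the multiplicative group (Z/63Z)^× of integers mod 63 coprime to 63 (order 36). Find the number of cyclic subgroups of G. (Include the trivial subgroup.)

A cyclic subgroup of order d is generated by each of its φ(d) elements of order d, so the cyclic subgroups of order d number (#elements of order d)/φ(d).
Cyclic subgroups by order — order 1: 1; order 2: 3; order 3: 4; order 6: 12.
Total: 20.

20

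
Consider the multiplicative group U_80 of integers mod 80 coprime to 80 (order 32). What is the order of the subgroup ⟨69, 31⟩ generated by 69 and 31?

8

|⟨69⟩| = 4 and |⟨31⟩| = 2, so |H| is a multiple of lcm(4, 2) = 4 and divides |G| = 32.
Closing under the operation: H = {1, 19, 29, 31, 41, 59, 69, 71}, so |H| = 8.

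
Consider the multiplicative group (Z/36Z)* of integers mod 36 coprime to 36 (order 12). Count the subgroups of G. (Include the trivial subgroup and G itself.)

10

|G| = 12, so by Lagrange every subgroup order divides 12. Divisors: 1, 2, 3, 4, 6, 12.
Subgroups by order — order 1: 1; order 2: 3; order 3: 1; order 4: 1; order 6: 3; order 12: 1.
Total: 1 + 3 + 1 + 1 + 3 + 1 = 10.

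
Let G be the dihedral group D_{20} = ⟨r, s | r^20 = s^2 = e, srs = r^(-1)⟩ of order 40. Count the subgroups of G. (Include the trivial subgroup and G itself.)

|G| = 40, so by Lagrange every subgroup order divides 40. Divisors: 1, 2, 4, 5, 8, 10, 20, 40.
Subgroups by order — order 1: 1; order 2: 21; order 4: 11; order 5: 1; order 8: 5; order 10: 5; order 20: 3; order 40: 1.
Total: 1 + 21 + 11 + 1 + 5 + 5 + 3 + 1 = 48.

48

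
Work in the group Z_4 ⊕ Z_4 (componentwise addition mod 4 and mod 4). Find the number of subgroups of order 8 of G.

3

|G| = 16 and 8 | 16, so subgroups of order 8 are possible by Lagrange.
The subgroups of order 8 are: {(0,0), (0,1), (0,2), (0,3), (2,0), (2,1), (2,2), (2,3)}; {(0,0), (0,2), (1,0), (1,2), (2,0), (2,2), (3,0), (3,2)}; {(0,0), (0,2), (1,1), (1,3), (2,0), (2,2), (3,1), (3,3)}.
So G has 3 subgroups of order 8.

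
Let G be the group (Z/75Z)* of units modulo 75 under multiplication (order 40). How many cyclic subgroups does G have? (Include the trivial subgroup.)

12

Group the elements of G by the cyclic subgroup they generate; each cyclic subgroup of order d accounts for φ(d) elements.
Cyclic subgroups by order — order 1: 1; order 2: 3; order 4: 2; order 5: 1; order 10: 3; order 20: 2.
Total: 12.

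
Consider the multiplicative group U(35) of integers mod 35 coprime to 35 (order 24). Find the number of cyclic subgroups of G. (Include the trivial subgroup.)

12

A cyclic subgroup of order d is generated by each of its φ(d) elements of order d, so the cyclic subgroups of order d number (#elements of order d)/φ(d).
Cyclic subgroups by order — order 1: 1; order 2: 3; order 3: 1; order 4: 2; order 6: 3; order 12: 2.
Total: 12.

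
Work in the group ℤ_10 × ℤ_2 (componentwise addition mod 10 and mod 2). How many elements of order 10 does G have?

An element (a,b) has order lcm(ord(a), ord(b)); count pairs with lcm equal to 10.
Enumerating gives 12 such elements.

12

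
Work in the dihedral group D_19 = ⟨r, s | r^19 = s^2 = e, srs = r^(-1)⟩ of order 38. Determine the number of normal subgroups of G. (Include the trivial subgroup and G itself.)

G has 22 subgroups. Checking conjugation-invariance by order — order 1: 1/1 normal; order 2: 0/19 normal; order 19: 1/1 normal; order 38: 1/1 normal.
Total normal subgroups: 3.

3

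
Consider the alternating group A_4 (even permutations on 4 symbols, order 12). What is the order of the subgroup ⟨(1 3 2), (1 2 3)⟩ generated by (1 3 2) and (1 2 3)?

|⟨(1 3 2)⟩| = 3 and |⟨(1 2 3)⟩| = 3, so |H| is a multiple of lcm(3, 3) = 3 and divides |G| = 12.
Closing under the operation: H = {e, (1 2 3), (1 3 2)}, so |H| = 3.

3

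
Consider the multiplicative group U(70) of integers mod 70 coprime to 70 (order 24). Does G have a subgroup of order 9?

No

9 does not divide |G| = 24, so by Lagrange no subgroup of order 9 exists.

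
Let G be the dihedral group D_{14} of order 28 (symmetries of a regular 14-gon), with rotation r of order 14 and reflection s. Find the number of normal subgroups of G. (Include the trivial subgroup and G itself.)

G has 28 subgroups. Checking conjugation-invariance by order — order 1: 1/1 normal; order 2: 1/15 normal; order 4: 0/7 normal; order 7: 1/1 normal; order 14: 3/3 normal; order 28: 1/1 normal.
Total normal subgroups: 7.

7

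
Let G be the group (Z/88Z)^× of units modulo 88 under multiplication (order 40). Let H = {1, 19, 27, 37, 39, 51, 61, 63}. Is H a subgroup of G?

No

37 ∈ H but its inverse 69 ∉ H, so H is not a subgroup.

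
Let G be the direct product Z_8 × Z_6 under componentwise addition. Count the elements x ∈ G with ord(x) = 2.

3

An element (a,b) has order lcm(ord(a), ord(b)); count pairs with lcm equal to 2.
Enumerating gives 3 such elements.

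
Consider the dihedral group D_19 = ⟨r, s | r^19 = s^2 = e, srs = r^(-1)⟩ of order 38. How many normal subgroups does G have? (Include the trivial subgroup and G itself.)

G has 22 subgroups. Checking conjugation-invariance by order — order 1: 1/1 normal; order 2: 0/19 normal; order 19: 1/1 normal; order 38: 1/1 normal.
Total normal subgroups: 3.

3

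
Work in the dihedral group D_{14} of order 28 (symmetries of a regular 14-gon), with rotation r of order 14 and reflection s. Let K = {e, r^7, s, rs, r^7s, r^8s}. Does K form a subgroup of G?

|K| = 6 does not divide |G| = 28, so by Lagrange K is not a subgroup.

No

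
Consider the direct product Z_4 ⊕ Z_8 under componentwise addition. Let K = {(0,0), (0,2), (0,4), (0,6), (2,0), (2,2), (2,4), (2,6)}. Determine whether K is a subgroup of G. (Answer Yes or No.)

|K| = 8 divides |G| = 32, consistent with Lagrange.
K contains the identity, every element's inverse is in K, and K is closed under +: it is a subgroup.

Yes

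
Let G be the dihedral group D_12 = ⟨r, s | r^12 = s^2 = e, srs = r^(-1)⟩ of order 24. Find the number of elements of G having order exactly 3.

The elements of order 3 are: r^4, r^8.
That's 2.

2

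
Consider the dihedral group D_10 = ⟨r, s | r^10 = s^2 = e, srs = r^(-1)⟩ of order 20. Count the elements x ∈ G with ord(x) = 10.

The elements of order 10 are: r, r^3, r^7, r^9.
That's 4.

4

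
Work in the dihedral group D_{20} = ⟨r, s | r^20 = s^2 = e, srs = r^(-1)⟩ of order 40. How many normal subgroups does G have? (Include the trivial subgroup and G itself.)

9

G has 48 subgroups. Checking conjugation-invariance by order — order 1: 1/1 normal; order 2: 1/21 normal; order 4: 1/11 normal; order 5: 1/1 normal; order 8: 0/5 normal; order 10: 1/5 normal; order 20: 3/3 normal; order 40: 1/1 normal.
Total normal subgroups: 9.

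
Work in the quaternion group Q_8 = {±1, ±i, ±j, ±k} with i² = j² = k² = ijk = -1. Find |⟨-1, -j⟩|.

|⟨-1⟩| = 2 and |⟨-j⟩| = 4, so |H| is a multiple of lcm(2, 4) = 4 and divides |G| = 8.
Closing under the operation: H = {1, -1, j, -j}, so |H| = 4.

4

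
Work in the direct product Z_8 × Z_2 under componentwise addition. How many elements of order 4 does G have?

An element (a,b) has order lcm(ord(a), ord(b)); count pairs with lcm equal to 4.
Enumerating gives 4 such elements.

4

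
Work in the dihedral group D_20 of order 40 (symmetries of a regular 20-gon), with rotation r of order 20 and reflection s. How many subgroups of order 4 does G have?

11

|G| = 40 and 4 | 40, so subgroups of order 4 are possible by Lagrange.
The subgroups of order 4 are: {e, r^10, s, r^10s}; {e, r^10, rs, r^11s}; {e, r^10, r^2s, r^12s}; {e, r^10, r^3s, r^13s}; … (11 in all).
So G has 11 subgroups of order 4.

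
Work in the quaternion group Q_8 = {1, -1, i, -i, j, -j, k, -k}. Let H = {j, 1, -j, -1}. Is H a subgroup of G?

Yes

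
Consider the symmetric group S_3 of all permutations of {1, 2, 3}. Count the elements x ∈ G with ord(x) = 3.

The elements of order 3 are: (1 2 3), (1 3 2).
That's 2.

2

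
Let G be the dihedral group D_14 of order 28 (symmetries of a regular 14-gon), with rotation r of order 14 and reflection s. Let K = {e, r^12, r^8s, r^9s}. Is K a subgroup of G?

No

r^12 ∈ K but its inverse r^2 ∉ K, so K is not a subgroup.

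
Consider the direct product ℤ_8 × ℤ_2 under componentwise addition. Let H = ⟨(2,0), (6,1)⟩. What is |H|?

8

|⟨(2,0)⟩| = 4 and |⟨(6,1)⟩| = 4, so |H| is a multiple of lcm(4, 4) = 4 and divides |G| = 16.
Closing under the operation: H = {(0,0), (0,1), (2,0), (2,1), (4,0), (4,1), (6,0), (6,1)}, so |H| = 8.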